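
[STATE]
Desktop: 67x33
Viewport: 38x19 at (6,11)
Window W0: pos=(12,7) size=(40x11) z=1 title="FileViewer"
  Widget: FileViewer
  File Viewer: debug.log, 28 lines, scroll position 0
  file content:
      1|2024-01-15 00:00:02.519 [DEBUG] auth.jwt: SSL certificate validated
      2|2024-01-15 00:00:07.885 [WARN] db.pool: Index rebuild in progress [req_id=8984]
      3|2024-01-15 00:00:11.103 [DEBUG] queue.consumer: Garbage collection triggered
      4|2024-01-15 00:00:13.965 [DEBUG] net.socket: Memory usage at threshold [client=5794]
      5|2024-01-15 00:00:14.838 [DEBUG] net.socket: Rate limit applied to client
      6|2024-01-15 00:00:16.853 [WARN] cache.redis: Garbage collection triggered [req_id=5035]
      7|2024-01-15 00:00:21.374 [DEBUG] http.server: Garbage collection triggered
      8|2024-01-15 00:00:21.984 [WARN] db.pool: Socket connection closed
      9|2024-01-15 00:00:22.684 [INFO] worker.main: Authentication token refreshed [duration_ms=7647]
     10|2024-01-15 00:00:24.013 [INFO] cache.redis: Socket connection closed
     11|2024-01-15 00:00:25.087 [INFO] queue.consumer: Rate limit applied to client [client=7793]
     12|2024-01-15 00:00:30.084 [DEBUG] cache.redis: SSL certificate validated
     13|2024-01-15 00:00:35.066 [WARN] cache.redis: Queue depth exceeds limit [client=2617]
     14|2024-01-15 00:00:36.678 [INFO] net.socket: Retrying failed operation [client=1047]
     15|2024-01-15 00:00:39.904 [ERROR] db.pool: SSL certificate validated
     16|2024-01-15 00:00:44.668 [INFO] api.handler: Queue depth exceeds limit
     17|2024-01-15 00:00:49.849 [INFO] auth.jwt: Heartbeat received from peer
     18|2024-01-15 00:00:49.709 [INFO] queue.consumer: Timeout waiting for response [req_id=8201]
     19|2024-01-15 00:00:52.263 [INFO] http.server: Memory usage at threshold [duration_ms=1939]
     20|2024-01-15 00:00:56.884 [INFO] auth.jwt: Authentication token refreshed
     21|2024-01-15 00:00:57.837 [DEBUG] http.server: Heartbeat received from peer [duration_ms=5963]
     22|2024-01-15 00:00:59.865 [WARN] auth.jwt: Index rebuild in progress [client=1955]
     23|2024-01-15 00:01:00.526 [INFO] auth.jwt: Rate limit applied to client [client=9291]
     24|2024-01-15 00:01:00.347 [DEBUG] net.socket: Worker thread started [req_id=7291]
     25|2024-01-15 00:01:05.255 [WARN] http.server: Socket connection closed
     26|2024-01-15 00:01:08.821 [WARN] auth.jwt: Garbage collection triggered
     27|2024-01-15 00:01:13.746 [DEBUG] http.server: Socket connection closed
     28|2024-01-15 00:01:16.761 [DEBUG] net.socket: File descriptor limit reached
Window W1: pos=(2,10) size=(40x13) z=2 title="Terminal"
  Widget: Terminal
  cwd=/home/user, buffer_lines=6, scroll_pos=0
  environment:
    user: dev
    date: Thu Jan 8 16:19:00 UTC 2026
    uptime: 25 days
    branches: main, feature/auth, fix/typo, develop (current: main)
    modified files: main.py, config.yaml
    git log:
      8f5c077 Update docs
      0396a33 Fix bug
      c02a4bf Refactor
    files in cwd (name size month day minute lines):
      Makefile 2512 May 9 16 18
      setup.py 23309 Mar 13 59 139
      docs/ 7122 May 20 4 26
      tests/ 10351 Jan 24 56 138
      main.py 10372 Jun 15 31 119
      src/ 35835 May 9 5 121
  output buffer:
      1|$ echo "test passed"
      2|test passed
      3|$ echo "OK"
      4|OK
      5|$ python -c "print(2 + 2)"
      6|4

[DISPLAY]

rminal                             ┃] 
───────────────────────────────────┨G]
cho "test passed"                  ┃G]
t passed                           ┃G]
cho "OK"                           ┃] 
                                   ┃G]
ython -c "print(2 + 2)"            ┃━━
                                   ┃  
                                   ┃  
                                   ┃  
                                   ┃  
━━━━━━━━━━━━━━━━━━━━━━━━━━━━━━━━━━━┛  
                                      
                                      
                                      
                                      
                                      
                                      
                                      


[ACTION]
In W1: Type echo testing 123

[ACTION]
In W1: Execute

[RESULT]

rminal                             ┃] 
───────────────────────────────────┨G]
cho "test passed"                  ┃G]
t passed                           ┃G]
cho "OK"                           ┃] 
                                   ┃G]
ython -c "print(2 + 2)"            ┃━━
                                   ┃  
cho testing 123                    ┃  
ting 123                           ┃  
                                   ┃  
━━━━━━━━━━━━━━━━━━━━━━━━━━━━━━━━━━━┛  
                                      
                                      
                                      
                                      
                                      
                                      
                                      


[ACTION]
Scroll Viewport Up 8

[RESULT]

                                      
                                      
                                      
                                      
      ┏━━━━━━━━━━━━━━━━━━━━━━━━━━━━━━━
      ┃ FileViewer                    
      ┠───────────────────────────────
━━━━━━━━━━━━━━━━━━━━━━━━━━━━━━━━━━━┓G]
rminal                             ┃] 
───────────────────────────────────┨G]
cho "test passed"                  ┃G]
t passed                           ┃G]
cho "OK"                           ┃] 
                                   ┃G]
ython -c "print(2 + 2)"            ┃━━
                                   ┃  
cho testing 123                    ┃  
ting 123                           ┃  
                                   ┃  


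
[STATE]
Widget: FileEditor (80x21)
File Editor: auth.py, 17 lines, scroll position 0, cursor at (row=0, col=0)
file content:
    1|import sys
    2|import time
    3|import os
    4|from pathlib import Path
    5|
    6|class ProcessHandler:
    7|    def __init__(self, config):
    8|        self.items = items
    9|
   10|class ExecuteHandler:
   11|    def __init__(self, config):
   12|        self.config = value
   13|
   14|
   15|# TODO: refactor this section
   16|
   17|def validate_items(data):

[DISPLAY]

█mport sys                                                                     ▲
import time                                                                    █
import os                                                                      ░
from pathlib import Path                                                       ░
                                                                               ░
class ProcessHandler:                                                          ░
    def __init__(self, config):                                                ░
        self.items = items                                                     ░
                                                                               ░
class ExecuteHandler:                                                          ░
    def __init__(self, config):                                                ░
        self.config = value                                                    ░
                                                                               ░
                                                                               ░
# TODO: refactor this section                                                  ░
                                                                               ░
def validate_items(data):                                                      ░
                                                                               ░
                                                                               ░
                                                                               ░
                                                                               ▼


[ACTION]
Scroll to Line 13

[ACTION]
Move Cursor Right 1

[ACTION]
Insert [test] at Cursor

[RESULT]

itest█port sys                                                                 ▲
import time                                                                    █
import os                                                                      ░
from pathlib import Path                                                       ░
                                                                               ░
class ProcessHandler:                                                          ░
    def __init__(self, config):                                                ░
        self.items = items                                                     ░
                                                                               ░
class ExecuteHandler:                                                          ░
    def __init__(self, config):                                                ░
        self.config = value                                                    ░
                                                                               ░
                                                                               ░
# TODO: refactor this section                                                  ░
                                                                               ░
def validate_items(data):                                                      ░
                                                                               ░
                                                                               ░
                                                                               ░
                                                                               ▼


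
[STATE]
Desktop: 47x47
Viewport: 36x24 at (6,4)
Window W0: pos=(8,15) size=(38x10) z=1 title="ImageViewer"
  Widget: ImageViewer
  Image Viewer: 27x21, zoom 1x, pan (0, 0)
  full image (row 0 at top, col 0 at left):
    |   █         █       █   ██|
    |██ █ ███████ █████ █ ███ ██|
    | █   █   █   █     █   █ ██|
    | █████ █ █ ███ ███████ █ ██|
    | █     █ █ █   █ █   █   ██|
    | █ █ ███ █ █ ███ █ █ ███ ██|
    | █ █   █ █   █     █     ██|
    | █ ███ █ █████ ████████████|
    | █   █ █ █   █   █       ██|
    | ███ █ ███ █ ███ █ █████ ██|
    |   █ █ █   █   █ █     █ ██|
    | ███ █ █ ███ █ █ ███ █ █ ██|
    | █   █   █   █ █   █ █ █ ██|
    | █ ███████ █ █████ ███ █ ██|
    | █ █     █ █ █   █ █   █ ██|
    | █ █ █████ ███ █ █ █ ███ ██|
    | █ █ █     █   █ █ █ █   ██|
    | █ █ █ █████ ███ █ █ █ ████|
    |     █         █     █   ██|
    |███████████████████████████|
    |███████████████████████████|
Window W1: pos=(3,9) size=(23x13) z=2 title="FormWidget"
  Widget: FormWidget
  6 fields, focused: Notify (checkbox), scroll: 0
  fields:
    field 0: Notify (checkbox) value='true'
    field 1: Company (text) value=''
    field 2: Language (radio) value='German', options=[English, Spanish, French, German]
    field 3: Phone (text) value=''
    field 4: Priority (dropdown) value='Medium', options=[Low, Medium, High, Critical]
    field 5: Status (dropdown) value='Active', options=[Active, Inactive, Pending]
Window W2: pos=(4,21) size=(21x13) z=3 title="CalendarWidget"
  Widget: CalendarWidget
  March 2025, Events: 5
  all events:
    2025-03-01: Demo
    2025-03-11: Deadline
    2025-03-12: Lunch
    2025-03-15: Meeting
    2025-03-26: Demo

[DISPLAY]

                                    
                                    
                                    
                                    
                                    
━━━━━━━━━━━━━━━━━━━┓                
ormWidget          ┃                
───────────────────┨                
Notify:     [x]    ┃                
Company:    [     ]┃                
Language:   ( ) Eng┃                
Phone:      [     ]┃━━━━━━━━━━━━━━━━
Priority:   [Medi▼]┃                
Status:     [Acti▼]┃────────────────
                   ┃    █   ██      
                   ┃█ █ ███ ██      
                   ┃  █   █ ██      
━━━━━━━━━━━━━━━━━━┓┛█████ █ ██      
CalendarWidget    ┃ █   █   ██      
──────────────────┨ █ █ ███ ██      
    March 2025    ┃━━━━━━━━━━━━━━━━━
o Tu We Th Fr Sa S┃                 
               1* ┃                 
3  4  5  6  7  8  ┃                 


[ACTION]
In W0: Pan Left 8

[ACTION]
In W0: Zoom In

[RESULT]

                                    
                                    
                                    
                                    
                                    
━━━━━━━━━━━━━━━━━━━┓                
ormWidget          ┃                
───────────────────┨                
Notify:     [x]    ┃                
Company:    [     ]┃                
Language:   ( ) Eng┃                
Phone:      [     ]┃━━━━━━━━━━━━━━━━
Priority:   [Medi▼]┃                
Status:     [Acti▼]┃────────────────
                   ┃         ██     
                   ┃         ██     
                   ┃███████  ███████
━━━━━━━━━━━━━━━━━━┓┛███████  ███████
CalendarWidget    ┃  ██      ██     
──────────────────┨  ██      ██     
    March 2025    ┃━━━━━━━━━━━━━━━━━
o Tu We Th Fr Sa S┃                 
               1* ┃                 
3  4  5  6  7  8  ┃                 


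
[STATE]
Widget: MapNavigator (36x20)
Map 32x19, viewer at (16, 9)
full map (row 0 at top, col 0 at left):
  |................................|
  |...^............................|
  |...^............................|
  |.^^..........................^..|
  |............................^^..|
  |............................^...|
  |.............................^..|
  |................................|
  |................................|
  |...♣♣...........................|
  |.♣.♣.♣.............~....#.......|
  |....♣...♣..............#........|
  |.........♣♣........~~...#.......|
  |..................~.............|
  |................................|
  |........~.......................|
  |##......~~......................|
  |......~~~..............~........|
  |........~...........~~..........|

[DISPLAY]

                                    
  ................................  
  ...^............................  
  ...^............................  
  .^^..........................^..  
  ............................^^..  
  ............................^...  
  .............................^..  
  ................................  
  ................................  
  ...♣♣...........@...............  
  .♣.♣.♣.............~....#.......  
  ....♣...♣..............#........  
  .........♣♣........~~...#.......  
  ..................~.............  
  ................................  
  ........~.......................  
  ##......~~......................  
  ......~~~..............~........  
  ........~...........~~..........  


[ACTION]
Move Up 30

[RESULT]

                                    
                                    
                                    
                                    
                                    
                                    
                                    
                                    
                                    
                                    
  ................@...............  
  ...^............................  
  ...^............................  
  .^^..........................^..  
  ............................^^..  
  ............................^...  
  .............................^..  
  ................................  
  ................................  
  ...♣♣...........................  


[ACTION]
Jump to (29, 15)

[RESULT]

.................^...               
..................^..               
.....................               
.....................               
.....................               
........~....#.......               
............#........               
........~~...#.......               
.......~.............               
.....................               
..................@..               
.....................               
............~........               
.........~~..........               
                                    
                                    
                                    
                                    
                                    
                                    


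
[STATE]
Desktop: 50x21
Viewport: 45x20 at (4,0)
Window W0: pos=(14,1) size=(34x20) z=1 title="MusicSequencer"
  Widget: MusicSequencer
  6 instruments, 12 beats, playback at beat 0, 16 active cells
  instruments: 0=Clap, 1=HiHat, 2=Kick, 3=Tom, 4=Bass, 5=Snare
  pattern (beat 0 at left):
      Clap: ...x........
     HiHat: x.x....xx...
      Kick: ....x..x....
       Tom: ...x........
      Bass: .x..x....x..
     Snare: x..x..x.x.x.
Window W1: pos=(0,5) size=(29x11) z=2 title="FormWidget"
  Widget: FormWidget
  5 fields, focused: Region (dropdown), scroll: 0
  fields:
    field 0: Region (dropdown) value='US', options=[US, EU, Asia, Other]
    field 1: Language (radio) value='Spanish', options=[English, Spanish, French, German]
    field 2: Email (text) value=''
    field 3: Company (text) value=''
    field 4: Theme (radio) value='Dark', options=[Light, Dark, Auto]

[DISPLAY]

                                             
          ┏━━━━━━━━━━━━━━━━━━━━━━━━━━━━━━━━┓ 
          ┃ MusicSequencer                 ┃ 
          ┠────────────────────────────────┨ 
          ┃      ▼12345678901              ┃ 
━━━━━━━━━━━━━━━━━━━━━━━━┓····              ┃ 
rmWidget                ┃█···              ┃ 
────────────────────────┨····              ┃ 
egion:     [US        ▼]┃····              ┃ 
anguage:   ( ) English  ┃·█··              ┃ 
mail:      [           ]┃█·█·              ┃ 
ompany:    [           ]┃                  ┃ 
heme:      ( ) Light  (●┃                  ┃ 
                        ┃                  ┃ 
                        ┃                  ┃ 
━━━━━━━━━━━━━━━━━━━━━━━━┛                  ┃ 
          ┃                                ┃ 
          ┃                                ┃ 
          ┃                                ┃ 
          ┃                                ┃ 


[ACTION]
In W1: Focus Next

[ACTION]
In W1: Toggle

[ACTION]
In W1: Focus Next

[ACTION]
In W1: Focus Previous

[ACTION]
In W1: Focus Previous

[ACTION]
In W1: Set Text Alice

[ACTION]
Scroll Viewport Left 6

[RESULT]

                                             
              ┏━━━━━━━━━━━━━━━━━━━━━━━━━━━━━━
              ┃ MusicSequencer               
              ┠──────────────────────────────
              ┃      ▼12345678901            
┏━━━━━━━━━━━━━━━━━━━━━━━━━━━┓····            
┃ FormWidget                ┃█···            
┠───────────────────────────┨····            
┃> Region:     [US        ▼]┃····            
┃  Language:   ( ) English  ┃·█··            
┃  Email:      [           ]┃█·█·            
┃  Company:    [           ]┃                
┃  Theme:      ( ) Light  (●┃                
┃                           ┃                
┃                           ┃                
┗━━━━━━━━━━━━━━━━━━━━━━━━━━━┛                
              ┃                              
              ┃                              
              ┃                              
              ┃                              


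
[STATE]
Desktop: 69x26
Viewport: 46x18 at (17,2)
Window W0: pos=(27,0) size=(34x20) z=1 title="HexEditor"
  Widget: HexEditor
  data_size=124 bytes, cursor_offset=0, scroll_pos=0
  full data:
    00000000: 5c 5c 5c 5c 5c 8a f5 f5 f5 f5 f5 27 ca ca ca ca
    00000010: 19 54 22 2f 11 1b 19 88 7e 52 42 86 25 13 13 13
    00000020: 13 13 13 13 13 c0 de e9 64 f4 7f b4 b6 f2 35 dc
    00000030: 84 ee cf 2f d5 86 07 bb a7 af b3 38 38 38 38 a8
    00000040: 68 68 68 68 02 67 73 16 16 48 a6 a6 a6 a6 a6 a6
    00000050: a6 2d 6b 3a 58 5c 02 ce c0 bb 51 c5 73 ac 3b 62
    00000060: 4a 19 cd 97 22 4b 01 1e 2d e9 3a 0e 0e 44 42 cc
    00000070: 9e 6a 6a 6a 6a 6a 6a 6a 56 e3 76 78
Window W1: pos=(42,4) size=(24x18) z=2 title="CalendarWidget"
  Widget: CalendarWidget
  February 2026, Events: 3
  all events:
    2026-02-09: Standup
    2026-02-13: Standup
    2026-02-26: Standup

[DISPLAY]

          ┠────────────────────────────────┨  
          ┃00000000  5C 5c 5c 5c 5c 8a f5 f┃  
          ┃00000010  19 5┏━━━━━━━━━━━━━━━━━━━━
          ┃00000020  13 1┃ CalendarWidget     
          ┃00000030  84 e┠────────────────────
          ┃00000040  68 6┃    February 2026   
          ┃00000050  a6 2┃Mo Tu We Th Fr Sa Su
          ┃00000060  4a 1┃                   1
          ┃00000070  9e 6┃ 2  3  4  5  6  7  8
          ┃              ┃ 9* 10 11 12 13* 14 
          ┃              ┃16 17 18 19 20 21 22
          ┃              ┃23 24 25 26* 27 28  
          ┃              ┃                    
          ┃              ┃                    
          ┃              ┃                    
          ┃              ┃                    
          ┃              ┃                    
          ┗━━━━━━━━━━━━━━┃                    


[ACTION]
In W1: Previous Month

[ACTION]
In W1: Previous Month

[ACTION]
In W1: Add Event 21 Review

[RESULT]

          ┠────────────────────────────────┨  
          ┃00000000  5C 5c 5c 5c 5c 8a f5 f┃  
          ┃00000010  19 5┏━━━━━━━━━━━━━━━━━━━━
          ┃00000020  13 1┃ CalendarWidget     
          ┃00000030  84 e┠────────────────────
          ┃00000040  68 6┃    December 2025   
          ┃00000050  a6 2┃Mo Tu We Th Fr Sa Su
          ┃00000060  4a 1┃ 1  2  3  4  5  6  7
          ┃00000070  9e 6┃ 8  9 10 11 12 13 14
          ┃              ┃15 16 17 18 19 20 21
          ┃              ┃22 23 24 25 26 27 28
          ┃              ┃29 30 31            
          ┃              ┃                    
          ┃              ┃                    
          ┃              ┃                    
          ┃              ┃                    
          ┃              ┃                    
          ┗━━━━━━━━━━━━━━┃                    


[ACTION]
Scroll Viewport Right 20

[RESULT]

    ┠────────────────────────────────┨        
    ┃00000000  5C 5c 5c 5c 5c 8a f5 f┃        
    ┃00000010  19 5┏━━━━━━━━━━━━━━━━━━━━━━┓   
    ┃00000020  13 1┃ CalendarWidget       ┃   
    ┃00000030  84 e┠──────────────────────┨   
    ┃00000040  68 6┃    December 2025     ┃   
    ┃00000050  a6 2┃Mo Tu We Th Fr Sa Su  ┃   
    ┃00000060  4a 1┃ 1  2  3  4  5  6  7  ┃   
    ┃00000070  9e 6┃ 8  9 10 11 12 13 14  ┃   
    ┃              ┃15 16 17 18 19 20 21* ┃   
    ┃              ┃22 23 24 25 26 27 28  ┃   
    ┃              ┃29 30 31              ┃   
    ┃              ┃                      ┃   
    ┃              ┃                      ┃   
    ┃              ┃                      ┃   
    ┃              ┃                      ┃   
    ┃              ┃                      ┃   
    ┗━━━━━━━━━━━━━━┃                      ┃   


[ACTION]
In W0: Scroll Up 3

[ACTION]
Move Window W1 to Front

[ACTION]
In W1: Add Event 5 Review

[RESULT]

    ┠────────────────────────────────┨        
    ┃00000000  5C 5c 5c 5c 5c 8a f5 f┃        
    ┃00000010  19 5┏━━━━━━━━━━━━━━━━━━━━━━┓   
    ┃00000020  13 1┃ CalendarWidget       ┃   
    ┃00000030  84 e┠──────────────────────┨   
    ┃00000040  68 6┃    December 2025     ┃   
    ┃00000050  a6 2┃Mo Tu We Th Fr Sa Su  ┃   
    ┃00000060  4a 1┃ 1  2  3  4  5*  6  7 ┃   
    ┃00000070  9e 6┃ 8  9 10 11 12 13 14  ┃   
    ┃              ┃15 16 17 18 19 20 21* ┃   
    ┃              ┃22 23 24 25 26 27 28  ┃   
    ┃              ┃29 30 31              ┃   
    ┃              ┃                      ┃   
    ┃              ┃                      ┃   
    ┃              ┃                      ┃   
    ┃              ┃                      ┃   
    ┃              ┃                      ┃   
    ┗━━━━━━━━━━━━━━┃                      ┃   


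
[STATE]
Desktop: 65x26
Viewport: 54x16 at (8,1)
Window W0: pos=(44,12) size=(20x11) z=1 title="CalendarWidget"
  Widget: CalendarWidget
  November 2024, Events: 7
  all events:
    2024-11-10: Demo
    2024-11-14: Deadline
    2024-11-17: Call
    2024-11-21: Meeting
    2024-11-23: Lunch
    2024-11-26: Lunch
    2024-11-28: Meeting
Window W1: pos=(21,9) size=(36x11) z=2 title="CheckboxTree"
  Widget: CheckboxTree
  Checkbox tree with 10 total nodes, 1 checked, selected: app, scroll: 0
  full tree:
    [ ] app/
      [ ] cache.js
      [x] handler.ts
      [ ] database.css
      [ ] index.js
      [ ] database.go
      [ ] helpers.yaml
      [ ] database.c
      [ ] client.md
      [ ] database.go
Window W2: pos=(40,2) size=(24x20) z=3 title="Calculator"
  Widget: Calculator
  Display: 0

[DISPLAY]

                                                      
                                ┏━━━━━━━━━━━━━━━━━━━━━
                                ┃ Calculator          
                                ┠─────────────────────
                                ┃                     
                                ┃┌───┬───┬───┬───┐    
                                ┃│ 7 │ 8 │ 9 │ ÷ │    
                                ┃├───┼───┼───┼───┤    
             ┏━━━━━━━━━━━━━━━━━━┃│ 4 │ 5 │ 6 │ × │    
             ┃ CheckboxTree     ┃├───┼───┼───┼───┤    
             ┠──────────────────┃│ 1 │ 2 │ 3 │ - │    
             ┃>[-] app/         ┃├───┼───┼───┼───┤    
             ┃   [ ] cache.js   ┃│ 0 │ . │ = │ + │    
             ┃   [x] handler.ts ┃├───┼───┼───┼───┤    
             ┃   [ ] database.cs┃│ C │ MC│ MR│ M+│    
             ┃   [ ] index.js   ┃└───┴───┴───┴───┘    


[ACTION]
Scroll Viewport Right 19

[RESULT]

                                                      
                             ┏━━━━━━━━━━━━━━━━━━━━━━┓ 
                             ┃ Calculator           ┃ 
                             ┠──────────────────────┨ 
                             ┃                     0┃ 
                             ┃┌───┬───┬───┬───┐     ┃ 
                             ┃│ 7 │ 8 │ 9 │ ÷ │     ┃ 
                             ┃├───┼───┼───┼───┤     ┃ 
          ┏━━━━━━━━━━━━━━━━━━┃│ 4 │ 5 │ 6 │ × │     ┃ 
          ┃ CheckboxTree     ┃├───┼───┼───┼───┤     ┃ 
          ┠──────────────────┃│ 1 │ 2 │ 3 │ - │     ┃ 
          ┃>[-] app/         ┃├───┼───┼───┼───┤     ┃ 
          ┃   [ ] cache.js   ┃│ 0 │ . │ = │ + │     ┃ 
          ┃   [x] handler.ts ┃├───┼───┼───┼───┤     ┃ 
          ┃   [ ] database.cs┃│ C │ MC│ MR│ M+│     ┃ 
          ┃   [ ] index.js   ┃└───┴───┴───┴───┘     ┃ 


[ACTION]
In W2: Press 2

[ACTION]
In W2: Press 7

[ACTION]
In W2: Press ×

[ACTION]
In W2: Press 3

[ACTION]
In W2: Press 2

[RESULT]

                                                      
                             ┏━━━━━━━━━━━━━━━━━━━━━━┓ 
                             ┃ Calculator           ┃ 
                             ┠──────────────────────┨ 
                             ┃                    32┃ 
                             ┃┌───┬───┬───┬───┐     ┃ 
                             ┃│ 7 │ 8 │ 9 │ ÷ │     ┃ 
                             ┃├───┼───┼───┼───┤     ┃ 
          ┏━━━━━━━━━━━━━━━━━━┃│ 4 │ 5 │ 6 │ × │     ┃ 
          ┃ CheckboxTree     ┃├───┼───┼───┼───┤     ┃ 
          ┠──────────────────┃│ 1 │ 2 │ 3 │ - │     ┃ 
          ┃>[-] app/         ┃├───┼───┼───┼───┤     ┃ 
          ┃   [ ] cache.js   ┃│ 0 │ . │ = │ + │     ┃ 
          ┃   [x] handler.ts ┃├───┼───┼───┼───┤     ┃ 
          ┃   [ ] database.cs┃│ C │ MC│ MR│ M+│     ┃ 
          ┃   [ ] index.js   ┃└───┴───┴───┴───┘     ┃ 


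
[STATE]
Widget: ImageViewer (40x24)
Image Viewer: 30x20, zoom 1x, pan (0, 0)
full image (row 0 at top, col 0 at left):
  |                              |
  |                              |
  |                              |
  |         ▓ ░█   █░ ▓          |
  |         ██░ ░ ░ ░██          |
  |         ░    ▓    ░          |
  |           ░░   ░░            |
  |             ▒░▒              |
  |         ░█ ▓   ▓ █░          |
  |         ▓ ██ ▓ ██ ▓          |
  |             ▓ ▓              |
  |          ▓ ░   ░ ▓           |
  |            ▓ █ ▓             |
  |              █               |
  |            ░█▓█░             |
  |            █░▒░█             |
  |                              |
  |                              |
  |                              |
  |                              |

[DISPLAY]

                                        
                                        
                                        
         ▓ ░█   █░ ▓                    
         ██░ ░ ░ ░██                    
         ░    ▓    ░                    
           ░░   ░░                      
             ▒░▒                        
         ░█ ▓   ▓ █░                    
         ▓ ██ ▓ ██ ▓                    
             ▓ ▓                        
          ▓ ░   ░ ▓                     
            ▓ █ ▓                       
              █                         
            ░█▓█░                       
            █░▒░█                       
                                        
                                        
                                        
                                        
                                        
                                        
                                        
                                        


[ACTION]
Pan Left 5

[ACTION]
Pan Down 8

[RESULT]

         ░█ ▓   ▓ █░                    
         ▓ ██ ▓ ██ ▓                    
             ▓ ▓                        
          ▓ ░   ░ ▓                     
            ▓ █ ▓                       
              █                         
            ░█▓█░                       
            █░▒░█                       
                                        
                                        
                                        
                                        
                                        
                                        
                                        
                                        
                                        
                                        
                                        
                                        
                                        
                                        
                                        
                                        


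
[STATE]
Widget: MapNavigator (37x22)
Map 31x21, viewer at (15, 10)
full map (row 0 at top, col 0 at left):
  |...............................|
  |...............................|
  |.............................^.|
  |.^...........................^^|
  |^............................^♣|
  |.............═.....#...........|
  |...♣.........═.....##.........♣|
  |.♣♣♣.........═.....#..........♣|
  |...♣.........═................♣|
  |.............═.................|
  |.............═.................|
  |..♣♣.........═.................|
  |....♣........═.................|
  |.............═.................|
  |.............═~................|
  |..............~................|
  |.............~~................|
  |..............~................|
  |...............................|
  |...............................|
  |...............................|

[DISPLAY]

                                     
   ...............................   
   ...............................   
   .............................^.   
   .^...........................^^   
   ^............................^♣   
   .............═.....#...........   
   ...♣.........═.....##.........♣   
   .♣♣♣.........═.....#..........♣   
   ...♣.........═................♣   
   .............═.................   
   .............═.@...............   
   ..♣♣.........═.................   
   ....♣........═.................   
   .............═.................   
   .............═~................   
   ..............~................   
   .............~~................   
   ..............~................   
   ...............................   
   ...............................   
   ...............................   


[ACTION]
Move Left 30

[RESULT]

                                     
                  ...................
                  ...................
                  ...................
                  .^.................
                  ^..................
                  .............═.....
                  ...♣.........═.....
                  .♣♣♣.........═.....
                  ...♣.........═.....
                  .............═.....
                  @............═.....
                  ..♣♣.........═.....
                  ....♣........═.....
                  .............═.....
                  .............═~....
                  ..............~....
                  .............~~....
                  ..............~....
                  ...................
                  ...................
                  ...................


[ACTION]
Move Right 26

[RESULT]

                                     
.......................              
.......................              
.....................^.              
.....................^^              
.....................^♣              
.....═.....#...........              
.....═.....##.........♣              
.....═.....#..........♣              
.....═................♣              
.....═.................              
.....═............@....              
.....═.................              
.....═.................              
.....═.................              
.....═~................              
......~................              
.....~~................              
......~................              
.......................              
.......................              
.......................              


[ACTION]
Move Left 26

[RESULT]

                                     
                  ...................
                  ...................
                  ...................
                  .^.................
                  ^..................
                  .............═.....
                  ...♣.........═.....
                  .♣♣♣.........═.....
                  ...♣.........═.....
                  .............═.....
                  @............═.....
                  ..♣♣.........═.....
                  ....♣........═.....
                  .............═.....
                  .............═~....
                  ..............~....
                  .............~~....
                  ..............~....
                  ...................
                  ...................
                  ...................


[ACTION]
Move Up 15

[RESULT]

                                     
                                     
                                     
                                     
                                     
                                     
                                     
                                     
                                     
                                     
                                     
                  @..................
                  ...................
                  ...................
                  .^.................
                  ^..................
                  .............═.....
                  ...♣.........═.....
                  .♣♣♣.........═.....
                  ...♣.........═.....
                  .............═.....
                  .............═.....


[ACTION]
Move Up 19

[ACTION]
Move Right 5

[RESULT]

                                     
                                     
                                     
                                     
                                     
                                     
                                     
                                     
                                     
                                     
                                     
             .....@..................
             ........................
             ........................
             .^......................
             ^.......................
             .............═.....#....
             ...♣.........═.....##...
             .♣♣♣.........═.....#....
             ...♣.........═..........
             .............═..........
             .............═..........
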